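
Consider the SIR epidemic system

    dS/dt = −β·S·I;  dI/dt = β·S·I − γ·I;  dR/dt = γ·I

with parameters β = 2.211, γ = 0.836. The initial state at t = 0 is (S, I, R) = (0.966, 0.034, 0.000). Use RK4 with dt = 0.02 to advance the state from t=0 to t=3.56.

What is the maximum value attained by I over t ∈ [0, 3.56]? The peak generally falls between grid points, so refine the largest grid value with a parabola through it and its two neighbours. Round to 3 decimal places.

t=0.000: state=(0.966, 0.034, 0.000)
step 1 (dt=0.02): k1=(-0.073, 0.044, 0.028), k2=(-0.074, 0.045, 0.029), k3=(-0.074, 0.045, 0.029), k4=(-0.074, 0.045, 0.029); state += dt/6·(k1+2k2+2k3+k4)
t=0.020: state=(0.965, 0.035, 0.001)
t=0.040: state=(0.963, 0.036, 0.001)
t=0.060: state=(0.961, 0.037, 0.002)
continuing one RK4 step at a time; state shown every 10 steps (Δt=0.2):
t=0.200: state=(0.950, 0.044, 0.006)
t=0.400: state=(0.929, 0.056, 0.015)
t=0.600: state=(0.903, 0.071, 0.025)
t=0.800: state=(0.872, 0.090, 0.039)
t=1.000: state=(0.834, 0.110, 0.056)
t=1.200: state=(0.790, 0.134, 0.076)
t=1.400: state=(0.741, 0.159, 0.100)
t=1.600: state=(0.687, 0.184, 0.129)
t=1.800: state=(0.629, 0.209, 0.162)
t=2.000: state=(0.571, 0.230, 0.199)
t=2.200: state=(0.514, 0.247, 0.239)
t=2.400: state=(0.459, 0.260, 0.281)
t=2.600: state=(0.409, 0.266, 0.325)
t=2.800: state=(0.363, 0.267, 0.370)
t=3.000: state=(0.323, 0.263, 0.414)
t=3.200: state=(0.288, 0.254, 0.458)
t=3.400: state=(0.258, 0.243, 0.499)
t=3.560: state=(0.237, 0.232, 0.531)
largest grid value and its neighbours: I(2.720)=0.26722, I(2.740)=0.26723, I(2.760)=0.26718
parabola through these three points peaks at t≈2.732 with I≈0.26723

max I = 0.267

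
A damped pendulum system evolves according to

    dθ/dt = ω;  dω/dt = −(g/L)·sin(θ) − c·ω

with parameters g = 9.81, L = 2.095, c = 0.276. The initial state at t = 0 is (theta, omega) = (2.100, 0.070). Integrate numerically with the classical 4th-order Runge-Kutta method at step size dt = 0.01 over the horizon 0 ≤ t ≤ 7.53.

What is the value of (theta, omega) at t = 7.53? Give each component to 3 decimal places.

t=0.000: state=(2.100, 0.070)
step 1 (dt=0.01): k1=(0.070, -4.061), k2=(0.050, -4.055), k3=(0.050, -4.055), k4=(0.029, -4.049); state += dt/6·(k1+2k2+2k3+k4)
t=0.010: state=(2.100, 0.029)
t=0.020: state=(2.101, -0.011)
t=0.030: state=(2.100, -0.051)
continuing one RK4 step at a time; state shown every 25 steps (Δt=0.25):
t=0.250: state=(1.992, -0.929)
t=0.500: state=(1.633, -1.954)
t=0.750: state=(1.020, -2.909)
t=1.000: state=(0.220, -3.359)
t=1.250: state=(-0.583, -2.921)
t=1.500: state=(-1.187, -1.846)
t=1.750: state=(-1.495, -0.620)
t=2.000: state=(-1.502, 0.551)
t=2.250: state=(-1.227, 1.623)
t=2.500: state=(-0.710, 2.445)
t=2.750: state=(-0.052, 2.697)
t=3.000: state=(0.576, 2.215)
t=3.250: state=(1.015, 1.248)
t=3.500: state=(1.189, 0.145)
t=3.750: state=(1.092, -0.902)
t=4.000: state=(0.754, -1.750)
t=4.250: state=(0.252, -2.179)
t=4.500: state=(-0.284, -2.008)
t=4.750: state=(-0.709, -1.323)
t=5.000: state=(-0.926, -0.395)
t=5.250: state=(-0.906, 0.541)
t=5.500: state=(-0.669, 1.316)
t=5.750: state=(-0.277, 1.747)
t=6.000: state=(0.164, 1.689)
t=6.250: state=(0.530, 1.181)
t=6.500: state=(0.733, 0.420)
t=6.750: state=(0.737, -0.380)
t=7.000: state=(0.554, -1.046)
t=7.250: state=(0.238, -1.417)
t=7.500: state=(-0.121, -1.386)
t=7.530: state=(-0.162, -1.355)

(theta, omega) = (-0.162, -1.355)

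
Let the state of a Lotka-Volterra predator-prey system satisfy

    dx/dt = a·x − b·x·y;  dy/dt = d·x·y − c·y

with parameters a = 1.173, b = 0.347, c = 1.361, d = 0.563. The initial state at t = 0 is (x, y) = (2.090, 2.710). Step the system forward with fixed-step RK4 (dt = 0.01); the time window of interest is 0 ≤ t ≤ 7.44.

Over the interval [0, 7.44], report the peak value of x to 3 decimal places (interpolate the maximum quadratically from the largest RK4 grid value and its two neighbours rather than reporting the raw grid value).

max x = 3.055

t=0.000: state=(2.090, 2.710)
step 1 (dt=0.01): k1=(0.486, -0.500), k2=(0.489, -0.495), k3=(0.489, -0.495), k4=(0.491, -0.491); state += dt/6·(k1+2k2+2k3+k4)
t=0.010: state=(2.095, 2.705)
t=0.020: state=(2.100, 2.700)
t=0.030: state=(2.105, 2.695)
continuing one RK4 step at a time; state shown every 25 steps (Δt=0.25):
t=0.250: state=(2.225, 2.612)
t=0.500: state=(2.384, 2.570)
t=0.750: state=(2.557, 2.589)
t=1.000: state=(2.730, 2.673)
t=1.250: state=(2.885, 2.825)
t=1.500: state=(3.000, 3.044)
t=1.750: state=(3.053, 3.319)
t=2.000: state=(3.029, 3.627)
t=2.250: state=(2.926, 3.928)
t=2.500: state=(2.759, 4.173)
t=2.750: state=(2.558, 4.318)
t=3.000: state=(2.353, 4.341)
t=3.250: state=(2.173, 4.246)
t=3.500: state=(2.031, 4.059)
t=3.750: state=(1.934, 3.816)
t=4.000: state=(1.884, 3.551)
t=4.250: state=(1.878, 3.291)
t=4.500: state=(1.912, 3.056)
t=4.750: state=(1.984, 2.860)
t=5.000: state=(2.090, 2.710)
t=5.250: state=(2.226, 2.612)
t=5.500: state=(2.385, 2.570)
t=5.750: state=(2.557, 2.589)
t=6.000: state=(2.730, 2.674)
t=6.250: state=(2.885, 2.825)
t=6.500: state=(3.000, 3.044)
t=6.750: state=(3.054, 3.320)
t=7.000: state=(3.029, 3.628)
t=7.250: state=(2.926, 3.929)
t=7.440: state=(2.803, 4.122)
largest grid value and its neighbours: x(6.790)=3.05509, x(6.800)=3.05516, x(6.810)=3.05511
parabola through these three points peaks at t≈6.801 with x≈3.05516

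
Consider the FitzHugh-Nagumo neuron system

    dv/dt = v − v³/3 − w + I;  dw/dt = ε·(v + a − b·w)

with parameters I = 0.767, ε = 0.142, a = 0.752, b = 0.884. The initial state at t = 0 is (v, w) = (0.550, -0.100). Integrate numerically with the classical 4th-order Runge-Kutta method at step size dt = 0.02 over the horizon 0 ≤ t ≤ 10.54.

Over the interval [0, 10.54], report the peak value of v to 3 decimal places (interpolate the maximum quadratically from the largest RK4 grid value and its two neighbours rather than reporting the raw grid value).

max v = 1.891

t=0.000: state=(0.550, -0.100)
step 1 (dt=0.02): k1=(1.362, 0.197), k2=(1.369, 0.199), k3=(1.369, 0.199), k4=(1.376, 0.201); state += dt/6·(k1+2k2+2k3+k4)
t=0.020: state=(0.577, -0.096)
t=0.040: state=(0.605, -0.092)
t=0.060: state=(0.633, -0.088)
continuing one RK4 step at a time; state shown every 25 steps (Δt=0.5):
t=0.500: state=(1.265, 0.021)
t=1.000: state=(1.747, 0.177)
t=1.500: state=(1.885, 0.345)
t=2.000: state=(1.878, 0.505)
t=2.500: state=(1.833, 0.654)
t=3.000: state=(1.777, 0.790)
t=3.500: state=(1.718, 0.914)
t=4.000: state=(1.658, 1.026)
t=4.500: state=(1.597, 1.128)
t=5.000: state=(1.536, 1.219)
t=5.500: state=(1.474, 1.300)
t=6.000: state=(1.410, 1.372)
t=6.500: state=(1.344, 1.435)
t=7.000: state=(1.276, 1.489)
t=7.500: state=(1.205, 1.536)
t=8.000: state=(1.129, 1.575)
t=8.500: state=(1.046, 1.605)
t=9.000: state=(0.954, 1.628)
t=9.500: state=(0.847, 1.643)
t=10.000: state=(0.719, 1.649)
t=10.500: state=(0.554, 1.644)
t=10.540: state=(0.539, 1.643)
largest grid value and its neighbours: v(1.660)=1.89107, v(1.680)=1.89114, v(1.700)=1.89107
parabola through these three points peaks at t≈1.680 with v≈1.89114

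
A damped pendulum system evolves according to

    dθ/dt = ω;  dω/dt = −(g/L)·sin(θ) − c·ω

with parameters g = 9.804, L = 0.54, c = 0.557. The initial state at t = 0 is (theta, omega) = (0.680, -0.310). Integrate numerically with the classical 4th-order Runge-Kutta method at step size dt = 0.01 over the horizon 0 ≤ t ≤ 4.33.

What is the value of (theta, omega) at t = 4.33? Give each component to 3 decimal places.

(theta, omega) = (0.167, 0.433)

t=0.000: state=(0.680, -0.310)
step 1 (dt=0.01): k1=(-0.310, -11.243), k2=(-0.366, -11.190), k3=(-0.366, -11.186), k4=(-0.422, -11.129); state += dt/6·(k1+2k2+2k3+k4)
t=0.010: state=(0.676, -0.422)
t=0.020: state=(0.672, -0.533)
t=0.030: state=(0.666, -0.642)
continuing one RK4 step at a time; state shown every 20 steps (Δt=0.2):
t=0.200: state=(0.417, -2.146)
t=0.400: state=(-0.078, -2.499)
t=0.600: state=(-0.471, -1.229)
t=0.800: state=(-0.529, 0.644)
t=1.000: state=(-0.253, 1.941)
t=1.200: state=(0.155, 1.887)
t=1.400: state=(0.421, 0.638)
t=1.600: state=(0.393, -0.868)
t=1.800: state=(0.120, -1.683)
t=2.000: state=(-0.201, -1.338)
t=2.200: state=(-0.359, -0.179)
t=2.400: state=(-0.273, 0.969)
t=2.600: state=(-0.022, 1.386)
t=2.800: state=(0.217, 0.868)
t=3.000: state=(0.292, -0.147)
t=3.200: state=(0.172, -0.963)
t=3.400: state=(-0.046, -1.078)
t=3.600: state=(-0.211, -0.486)
t=3.800: state=(-0.223, 0.353)
t=4.000: state=(-0.091, 0.879)
t=4.200: state=(0.086, 0.784)
t=4.330: state=(0.167, 0.433)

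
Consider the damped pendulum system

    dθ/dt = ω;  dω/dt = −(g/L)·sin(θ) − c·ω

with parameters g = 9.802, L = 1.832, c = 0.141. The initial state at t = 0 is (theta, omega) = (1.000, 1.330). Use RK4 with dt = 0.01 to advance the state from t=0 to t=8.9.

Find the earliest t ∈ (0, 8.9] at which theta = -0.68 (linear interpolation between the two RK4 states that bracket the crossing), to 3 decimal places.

t=0.000: state=(1.000, 1.330)
step 1 (dt=0.01): k1=(1.330, -4.690), k2=(1.307, -4.706), k3=(1.306, -4.705), k4=(1.283, -4.721); state += dt/6·(k1+2k2+2k3+k4)
t=0.010: state=(1.013, 1.283)
t=0.020: state=(1.026, 1.236)
t=0.030: state=(1.038, 1.188)
continuing one RK4 step at a time; state shown every 50 steps (Δt=0.5):
t=0.500: state=(1.055, -1.094)
t=1.000: state=(0.074, -2.454)
t=1.330: state=(-0.664, -1.818)
next step: t=1.340: state=(-0.682, -1.783) — theta has crossed -0.68
linear interpolation between t=1.330 (-0.66402) and t=1.340 (-0.68203) → t≈1.339

t = 1.339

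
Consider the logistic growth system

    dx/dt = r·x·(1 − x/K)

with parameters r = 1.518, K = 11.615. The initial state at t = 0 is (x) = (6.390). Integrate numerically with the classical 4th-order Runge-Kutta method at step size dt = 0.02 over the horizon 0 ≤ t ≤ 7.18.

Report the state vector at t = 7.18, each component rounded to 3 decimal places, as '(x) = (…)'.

(x) = (11.615)

t=0.000: state=(6.390)
step 1 (dt=0.02): k1=(4.364), k2=(4.357), k3=(4.357), k4=(4.349); state += dt/6·(k1+2k2+2k3+k4)
t=0.020: state=(6.477)
t=0.040: state=(6.564)
t=0.060: state=(6.650)
continuing one RK4 step at a time; state shown every 25 steps (Δt=0.5):
t=0.500: state=(8.400)
t=1.000: state=(9.850)
t=1.500: state=(10.716)
t=2.000: state=(11.176)
t=2.500: state=(11.405)
t=3.000: state=(11.516)
t=3.500: state=(11.568)
t=4.000: state=(11.593)
t=4.500: state=(11.605)
t=5.000: state=(11.610)
t=5.500: state=(11.613)
t=6.000: state=(11.614)
t=6.500: state=(11.615)
t=7.000: state=(11.615)
t=7.180: state=(11.615)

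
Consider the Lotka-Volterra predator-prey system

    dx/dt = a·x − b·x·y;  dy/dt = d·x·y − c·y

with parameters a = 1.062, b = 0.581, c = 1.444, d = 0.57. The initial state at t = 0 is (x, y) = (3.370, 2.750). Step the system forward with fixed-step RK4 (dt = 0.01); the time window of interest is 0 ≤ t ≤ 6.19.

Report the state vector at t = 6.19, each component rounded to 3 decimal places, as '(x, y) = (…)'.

t=0.000: state=(3.370, 2.750)
step 1 (dt=0.01): k1=(-1.805, 1.311), k2=(-1.813, 1.300), k3=(-1.813, 1.300), k4=(-1.821, 1.289); state += dt/6·(k1+2k2+2k3+k4)
t=0.010: state=(3.352, 2.763)
t=0.020: state=(3.334, 2.776)
t=0.030: state=(3.315, 2.788)
continuing one RK4 step at a time; state shown every 20 steps (Δt=0.2):
t=0.200: state=(2.988, 2.961)
t=0.400: state=(2.602, 3.050)
t=0.600: state=(2.260, 3.013)
t=0.800: state=(1.984, 2.873)
t=1.000: state=(1.777, 2.665)
t=1.200: state=(1.635, 2.424)
t=1.400: state=(1.548, 2.176)
t=1.600: state=(1.507, 1.940)
t=1.800: state=(1.507, 1.725)
t=2.000: state=(1.542, 1.537)
t=2.200: state=(1.611, 1.378)
t=2.400: state=(1.710, 1.247)
t=2.600: state=(1.841, 1.143)
t=2.800: state=(2.003, 1.066)
t=3.000: state=(2.196, 1.014)
t=3.200: state=(2.418, 0.988)
t=3.400: state=(2.666, 0.989)
t=3.600: state=(2.935, 1.020)
t=3.800: state=(3.213, 1.084)
t=4.000: state=(3.483, 1.190)
t=4.200: state=(3.719, 1.345)
t=4.400: state=(3.888, 1.556)
t=4.600: state=(3.953, 1.824)
t=4.800: state=(3.885, 2.139)
t=5.000: state=(3.675, 2.469)
t=5.200: state=(3.351, 2.763)
t=5.400: state=(2.967, 2.969)
t=5.600: state=(2.583, 3.051)
t=5.800: state=(2.244, 3.008)
t=6.000: state=(1.971, 2.863)
t=6.190: state=(1.777, 2.665)

(x, y) = (1.777, 2.665)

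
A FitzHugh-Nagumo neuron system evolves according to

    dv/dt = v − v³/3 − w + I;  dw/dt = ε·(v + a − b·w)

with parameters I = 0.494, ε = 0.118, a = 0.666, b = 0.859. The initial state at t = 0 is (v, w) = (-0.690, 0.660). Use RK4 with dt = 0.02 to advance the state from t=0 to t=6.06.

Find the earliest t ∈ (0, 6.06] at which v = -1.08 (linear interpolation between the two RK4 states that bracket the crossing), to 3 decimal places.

t = 0.495

t=0.000: state=(-0.690, 0.660)
step 1 (dt=0.02): k1=(-0.746, -0.070), k2=(-0.750, -0.071), k3=(-0.750, -0.071), k4=(-0.753, -0.071); state += dt/6·(k1+2k2+2k3+k4)
t=0.020: state=(-0.705, 0.659)
t=0.040: state=(-0.720, 0.657)
t=0.060: state=(-0.735, 0.656)
continuing one RK4 step at a time; state shown every 10 steps (Δt=0.2):
t=0.200: state=(-0.845, 0.644)
t=0.400: state=(-1.005, 0.625)
t=0.480: state=(-1.068, 0.617)
next step: t=0.500: state=(-1.084, 0.615) — v has crossed -1.08
linear interpolation between t=0.480 (-1.06811) and t=0.500 (-1.08376) → t≈0.495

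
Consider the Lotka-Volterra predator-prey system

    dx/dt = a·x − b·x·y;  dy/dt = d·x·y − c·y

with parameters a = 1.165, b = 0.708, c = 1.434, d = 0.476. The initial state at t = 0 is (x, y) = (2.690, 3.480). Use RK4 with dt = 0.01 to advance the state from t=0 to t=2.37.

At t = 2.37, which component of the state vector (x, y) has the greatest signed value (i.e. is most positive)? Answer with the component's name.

t=0.000: state=(2.690, 3.480)
step 1 (dt=0.01): k1=(-3.494, -0.534), k2=(-3.466, -0.563), k3=(-3.466, -0.563), k4=(-3.438, -0.591); state += dt/6·(k1+2k2+2k3+k4)
t=0.010: state=(2.655, 3.474)
t=0.020: state=(2.621, 3.468)
t=0.030: state=(2.588, 3.461)
continuing one RK4 step at a time; state shown every 10 steps (Δt=0.1):
t=0.100: state=(2.368, 3.400)
t=0.200: state=(2.100, 3.276)
t=0.300: state=(1.882, 3.120)
t=0.400: state=(1.706, 2.943)
t=0.500: state=(1.566, 2.756)
t=0.600: state=(1.457, 2.566)
t=0.700: state=(1.375, 2.378)
t=0.800: state=(1.314, 2.196)
t=0.900: state=(1.271, 2.023)
t=1.000: state=(1.245, 1.861)
t=1.100: state=(1.233, 1.710)
t=1.200: state=(1.233, 1.571)
t=1.300: state=(1.245, 1.444)
t=1.400: state=(1.268, 1.328)
t=1.500: state=(1.302, 1.223)
t=1.600: state=(1.346, 1.129)
t=1.700: state=(1.401, 1.044)
t=1.800: state=(1.466, 0.968)
t=1.900: state=(1.541, 0.901)
t=2.000: state=(1.628, 0.842)
t=2.100: state=(1.727, 0.790)
t=2.200: state=(1.837, 0.745)
t=2.300: state=(1.961, 0.707)
t=2.370: state=(2.056, 0.683)
compare at T: x=2.056, y=0.683

largest component: x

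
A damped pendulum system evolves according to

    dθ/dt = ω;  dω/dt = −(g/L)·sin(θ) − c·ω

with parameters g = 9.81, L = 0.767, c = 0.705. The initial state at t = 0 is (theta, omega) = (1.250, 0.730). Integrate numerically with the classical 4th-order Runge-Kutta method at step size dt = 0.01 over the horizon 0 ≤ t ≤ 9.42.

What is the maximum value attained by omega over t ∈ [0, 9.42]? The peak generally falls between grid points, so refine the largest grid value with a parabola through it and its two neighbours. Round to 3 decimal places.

t=0.000: state=(1.250, 0.730)
step 1 (dt=0.01): k1=(0.730, -12.652), k2=(0.667, -12.622), k3=(0.667, -12.621), k4=(0.604, -12.590); state += dt/6·(k1+2k2+2k3+k4)
t=0.010: state=(1.257, 0.604)
t=0.020: state=(1.262, 0.478)
t=0.030: state=(1.266, 0.353)
continuing one RK4 step at a time; state shown every 50 steps (Δt=0.5):
t=0.500: state=(0.297, -3.623)
t=1.000: state=(-0.887, -0.162)
t=1.500: state=(-0.027, 2.611)
t=2.000: state=(0.620, -0.483)
t=2.500: state=(-0.152, -1.703)
t=3.000: state=(-0.389, 0.840)
t=3.500: state=(0.227, 0.933)
t=4.000: state=(0.199, -0.894)
t=4.500: state=(-0.224, -0.362)
t=5.000: state=(-0.065, 0.751)
t=5.500: state=(0.179, 0.001)
t=6.000: state=(-0.016, -0.529)
t=6.500: state=(-0.121, 0.180)
t=7.000: state=(0.053, 0.309)
t=7.500: state=(0.067, -0.234)
t=8.000: state=(-0.060, -0.137)
t=8.500: state=(-0.026, 0.212)
t=9.000: state=(0.051, 0.023)
t=9.420: state=(0.013, -0.159)
largest grid value and its neighbours: omega(1.440)=2.64126, omega(1.450)=2.64454, omega(1.460)=2.64447
parabola through these three points peaks at t≈1.455 with omega≈2.64493

max omega = 2.645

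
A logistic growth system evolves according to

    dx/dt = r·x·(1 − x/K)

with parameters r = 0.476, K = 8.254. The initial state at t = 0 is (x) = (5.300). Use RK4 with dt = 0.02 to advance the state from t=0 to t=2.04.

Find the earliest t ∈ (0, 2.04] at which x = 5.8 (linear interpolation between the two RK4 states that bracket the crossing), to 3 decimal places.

t=0.000: state=(5.300)
step 1 (dt=0.02): k1=(0.903), k2=(0.902), k3=(0.902), k4=(0.900); state += dt/6·(k1+2k2+2k3+k4)
t=0.020: state=(5.318)
t=0.040: state=(5.336)
t=0.060: state=(5.354)
continuing one RK4 step at a time; state shown every 5 steps (Δt=0.1):
t=0.100: state=(5.390)
t=0.200: state=(5.478)
t=0.300: state=(5.565)
t=0.400: state=(5.651)
t=0.500: state=(5.735)
t=0.560: state=(5.784)
next step: t=0.580: state=(5.801) — x has crossed 5.8
linear interpolation between t=0.560 (5.78440) and t=0.580 (5.80084) → t≈0.579

t = 0.579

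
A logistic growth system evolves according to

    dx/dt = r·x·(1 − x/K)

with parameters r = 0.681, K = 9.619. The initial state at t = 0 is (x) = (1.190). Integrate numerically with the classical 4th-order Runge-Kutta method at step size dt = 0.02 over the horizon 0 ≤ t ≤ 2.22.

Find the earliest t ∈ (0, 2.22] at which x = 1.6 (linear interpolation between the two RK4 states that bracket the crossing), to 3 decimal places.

t = 0.508

t=0.000: state=(1.190)
step 1 (dt=0.02): k1=(0.710), k2=(0.714), k3=(0.714), k4=(0.717); state += dt/6·(k1+2k2+2k3+k4)
t=0.020: state=(1.204)
t=0.040: state=(1.219)
t=0.060: state=(1.233)
continuing one RK4 step at a time; state shown every 5 steps (Δt=0.1):
t=0.100: state=(1.263)
t=0.200: state=(1.339)
t=0.300: state=(1.420)
t=0.400: state=(1.504)
t=0.500: state=(1.593)
next step: t=0.520: state=(1.611) — x has crossed 1.6
linear interpolation between t=0.500 (1.59279) and t=0.520 (1.61097) → t≈0.508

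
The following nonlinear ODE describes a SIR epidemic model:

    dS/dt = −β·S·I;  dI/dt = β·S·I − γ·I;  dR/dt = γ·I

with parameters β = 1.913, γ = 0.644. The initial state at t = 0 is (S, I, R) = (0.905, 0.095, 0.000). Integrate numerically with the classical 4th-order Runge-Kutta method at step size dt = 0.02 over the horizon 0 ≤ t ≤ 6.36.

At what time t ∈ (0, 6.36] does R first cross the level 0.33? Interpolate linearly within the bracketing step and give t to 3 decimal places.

t=0.000: state=(0.905, 0.095, 0.000)
step 1 (dt=0.02): k1=(-0.164, 0.103, 0.061), k2=(-0.166, 0.104, 0.062), k3=(-0.166, 0.104, 0.062), k4=(-0.167, 0.105, 0.063); state += dt/6·(k1+2k2+2k3+k4)
t=0.020: state=(0.902, 0.097, 0.001)
t=0.040: state=(0.898, 0.099, 0.003)
t=0.060: state=(0.895, 0.101, 0.004)
continuing one RK4 step at a time; state shown every 25 steps (Δt=0.5):
t=0.500: state=(0.804, 0.156, 0.040)
t=1.000: state=(0.668, 0.230, 0.102)
t=1.500: state=(0.520, 0.294, 0.187)
t=2.000: state=(0.385, 0.327, 0.288)
t=2.180: state=(0.344, 0.330, 0.326)
next step: t=2.200: state=(0.339, 0.330, 0.330) — R has crossed 0.33
linear interpolation between t=2.180 (0.32595) and t=2.200 (0.33021) → t≈2.199

t = 2.199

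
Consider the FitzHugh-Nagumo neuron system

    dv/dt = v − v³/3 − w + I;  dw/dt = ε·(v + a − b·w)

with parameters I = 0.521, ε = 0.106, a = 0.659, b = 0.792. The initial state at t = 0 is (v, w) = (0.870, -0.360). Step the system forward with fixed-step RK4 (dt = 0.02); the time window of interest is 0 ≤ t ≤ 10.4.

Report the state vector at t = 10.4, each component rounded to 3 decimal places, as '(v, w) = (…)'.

t=0.000: state=(0.870, -0.360)
step 1 (dt=0.02): k1=(1.531, 0.192), k2=(1.533, 0.194), k3=(1.533, 0.194), k4=(1.534, 0.195); state += dt/6·(k1+2k2+2k3+k4)
t=0.020: state=(0.901, -0.356)
t=0.040: state=(0.931, -0.352)
t=0.060: state=(0.962, -0.348)
continuing one RK4 step at a time; state shown every 25 steps (Δt=0.5):
t=0.500: state=(1.562, -0.247)
t=1.000: state=(1.882, -0.111)
t=1.500: state=(1.940, 0.027)
t=2.000: state=(1.918, 0.161)
t=2.500: state=(1.876, 0.287)
t=3.000: state=(1.829, 0.405)
t=3.500: state=(1.781, 0.517)
t=4.000: state=(1.732, 0.621)
t=4.500: state=(1.682, 0.718)
t=5.000: state=(1.631, 0.809)
t=5.500: state=(1.579, 0.893)
t=6.000: state=(1.526, 0.971)
t=6.500: state=(1.471, 1.043)
t=7.000: state=(1.414, 1.109)
t=7.500: state=(1.354, 1.170)
t=8.000: state=(1.291, 1.224)
t=8.500: state=(1.224, 1.274)
t=9.000: state=(1.151, 1.317)
t=9.500: state=(1.070, 1.355)
t=10.000: state=(0.977, 1.386)
t=10.400: state=(0.892, 1.407)

(v, w) = (0.892, 1.407)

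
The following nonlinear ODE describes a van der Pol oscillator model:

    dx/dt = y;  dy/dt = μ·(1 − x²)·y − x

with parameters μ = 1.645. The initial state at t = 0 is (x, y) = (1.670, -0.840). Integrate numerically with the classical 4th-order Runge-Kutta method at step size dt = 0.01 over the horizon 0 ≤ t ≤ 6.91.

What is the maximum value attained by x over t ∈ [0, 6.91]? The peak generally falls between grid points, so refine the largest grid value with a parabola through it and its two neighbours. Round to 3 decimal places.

t=0.000: state=(1.670, -0.840)
step 1 (dt=0.01): k1=(-0.840, 0.802), k2=(-0.836, 0.775), k3=(-0.836, 0.775), k4=(-0.832, 0.749); state += dt/6·(k1+2k2+2k3+k4)
t=0.010: state=(1.662, -0.832)
t=0.020: state=(1.653, -0.825)
t=0.030: state=(1.645, -0.818)
continuing one RK4 step at a time; state shown every 25 steps (Δt=0.25):
t=0.250: state=(1.474, -0.758)
t=0.500: state=(1.280, -0.815)
t=0.750: state=(1.059, -0.973)
t=1.000: state=(0.782, -1.271)
t=1.250: state=(0.402, -1.820)
t=1.500: state=(-0.160, -2.743)
t=1.750: state=(-0.957, -3.439)
t=2.000: state=(-1.696, -2.123)
t=2.250: state=(-1.996, -0.460)
t=2.500: state=(-2.018, 0.156)
t=2.750: state=(-1.953, 0.336)
t=3.000: state=(-1.859, 0.407)
t=3.250: state=(-1.751, 0.457)
t=3.500: state=(-1.630, 0.511)
t=3.750: state=(-1.494, 0.579)
t=4.000: state=(-1.338, 0.675)
t=4.250: state=(-1.153, 0.818)
t=4.500: state=(-0.922, 1.048)
t=4.750: state=(-0.615, 1.445)
t=5.000: state=(-0.174, 2.148)
t=5.250: state=(0.486, 3.134)
t=5.500: state=(1.311, 3.095)
t=5.750: state=(1.867, 1.271)
t=6.000: state=(2.014, 0.106)
t=6.250: state=(1.986, -0.257)
t=6.500: state=(1.905, -0.373)
t=6.750: state=(1.804, -0.431)
t=6.910: state=(1.733, -0.464)
largest grid value and its neighbours: x(6.040)=2.01679, x(6.050)=2.01683, x(6.060)=2.01666
parabola through these three points peaks at t≈6.047 with x≈2.01684

max x = 2.017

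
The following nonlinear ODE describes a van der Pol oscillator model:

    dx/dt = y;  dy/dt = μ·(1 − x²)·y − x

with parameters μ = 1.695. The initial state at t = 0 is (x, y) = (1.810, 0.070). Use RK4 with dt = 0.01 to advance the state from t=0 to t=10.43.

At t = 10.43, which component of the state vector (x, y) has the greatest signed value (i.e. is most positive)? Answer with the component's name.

largest component: y

t=0.000: state=(1.810, 0.070)
step 1 (dt=0.01): k1=(0.070, -2.080), k2=(0.060, -2.040), k3=(0.060, -2.041), k4=(0.050, -2.002); state += dt/6·(k1+2k2+2k3+k4)
t=0.010: state=(1.811, 0.050)
t=0.020: state=(1.811, 0.030)
t=0.030: state=(1.811, 0.011)
continuing one RK4 step at a time; state shown every 50 steps (Δt=0.5):
t=0.500: state=(1.693, -0.406)
t=1.000: state=(1.446, -0.579)
t=1.500: state=(1.098, -0.850)
t=2.000: state=(0.525, -1.575)
t=2.500: state=(-0.690, -3.366)
t=3.000: state=(-1.940, -0.827)
t=3.500: state=(-1.966, 0.298)
t=4.000: state=(-1.778, 0.434)
t=4.500: state=(-1.535, 0.545)
t=5.000: state=(-1.217, 0.752)
t=5.500: state=(-0.733, 1.274)
t=6.000: state=(0.233, 2.840)
t=6.500: state=(1.747, 1.886)
t=7.000: state=(2.004, -0.190)
t=7.500: state=(1.840, -0.405)
t=8.000: state=(1.612, -0.507)
t=8.500: state=(1.322, -0.673)
t=9.000: state=(0.905, -1.058)
t=9.500: state=(0.139, -2.223)
t=10.000: state=(-1.381, -3.024)
t=10.430: state=(-2.008, -0.224)
compare at T: x=-2.008, y=-0.224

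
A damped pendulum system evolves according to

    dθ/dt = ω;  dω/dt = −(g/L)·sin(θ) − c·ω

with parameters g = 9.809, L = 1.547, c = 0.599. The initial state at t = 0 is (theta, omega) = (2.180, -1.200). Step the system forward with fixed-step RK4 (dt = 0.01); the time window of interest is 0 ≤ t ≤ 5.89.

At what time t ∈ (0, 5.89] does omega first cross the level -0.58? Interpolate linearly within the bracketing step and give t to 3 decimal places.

t=0.000: state=(2.180, -1.200)
step 1 (dt=0.01): k1=(-1.200, -4.481), k2=(-1.222, -4.489), k3=(-1.222, -4.490), k4=(-1.245, -4.498); state += dt/6·(k1+2k2+2k3+k4)
t=0.010: state=(2.168, -1.245)
t=0.020: state=(2.155, -1.290)
t=0.030: state=(2.142, -1.335)
continuing one RK4 step at a time; state shown every 20 steps (Δt=0.2):
t=0.200: state=(1.848, -2.133)
t=0.400: state=(1.326, -3.073)
t=0.600: state=(0.639, -3.703)
t=0.800: state=(-0.104, -3.583)
t=1.000: state=(-0.740, -2.673)
t=1.200: state=(-1.149, -1.392)
t=1.320: state=(-1.269, -0.607)
next step: t=1.330: state=(-1.275, -0.543) — omega has crossed -0.58
linear interpolation between t=1.320 (-0.60713) and t=1.330 (-0.54309) → t≈1.324

t = 1.324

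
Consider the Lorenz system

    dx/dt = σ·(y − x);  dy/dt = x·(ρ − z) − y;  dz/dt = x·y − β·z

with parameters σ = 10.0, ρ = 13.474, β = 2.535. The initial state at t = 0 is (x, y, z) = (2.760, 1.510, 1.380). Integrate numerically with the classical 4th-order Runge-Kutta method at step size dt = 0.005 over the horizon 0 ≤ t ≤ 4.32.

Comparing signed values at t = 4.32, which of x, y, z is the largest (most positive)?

t=0.000: state=(2.760, 1.510, 1.380)
step 1 (dt=0.005): k1=(-12.500, 31.869, 0.669), k2=(-11.391, 31.407, 0.835), k3=(-11.430, 31.441, 0.835), k4=(-10.356, 31.010, 0.997); state += dt/6·(k1+2k2+2k3+k4)
t=0.005: state=(2.703, 1.667, 1.384)
t=0.010: state=(2.656, 1.820, 1.390)
t=0.015: state=(2.619, 1.970, 1.397)
continuing one RK4 step at a time; state shown every 40 steps (Δt=0.2):
t=0.200: state=(5.219, 8.144, 3.695)
t=0.400: state=(10.658, 10.558, 17.715)
t=0.600: state=(4.036, 0.642, 16.543)
t=0.800: state=(0.812, 0.404, 10.055)
t=1.000: state=(0.787, 1.040, 6.134)
t=1.200: state=(1.865, 2.797, 4.081)
t=1.400: state=(5.205, 7.757, 5.420)
t=1.600: state=(9.740, 9.911, 16.323)
t=1.800: state=(4.797, 1.859, 16.331)
t=2.000: state=(1.798, 1.443, 10.424)
t=2.200: state=(2.218, 2.906, 6.904)
t=2.400: state=(4.727, 6.617, 6.762)
t=2.600: state=(8.572, 9.515, 13.877)
t=2.800: state=(6.064, 3.626, 16.453)
t=3.000: state=(2.938, 2.385, 11.570)
t=3.200: state=(3.220, 3.941, 8.369)
t=3.400: state=(5.662, 7.282, 9.041)
t=3.600: state=(7.922, 7.853, 14.740)
t=3.800: state=(5.414, 3.802, 14.912)
t=4.000: state=(3.589, 3.414, 11.168)
t=4.200: state=(4.371, 5.249, 9.322)
t=4.320: state=(5.660, 6.859, 10.059)
compare at T: x=5.660, y=6.859, z=10.059

largest component: z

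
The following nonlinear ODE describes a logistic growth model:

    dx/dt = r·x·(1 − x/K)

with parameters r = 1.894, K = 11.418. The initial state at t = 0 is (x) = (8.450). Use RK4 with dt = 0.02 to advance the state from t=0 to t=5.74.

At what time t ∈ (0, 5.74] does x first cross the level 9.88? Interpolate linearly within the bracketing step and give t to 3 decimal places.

t=0.000: state=(8.450)
step 1 (dt=0.02): k1=(4.160), k2=(4.122), k3=(4.122), k4=(4.084); state += dt/6·(k1+2k2+2k3+k4)
t=0.020: state=(8.532)
t=0.040: state=(8.613)
t=0.060: state=(8.693)
continuing one RK4 step at a time; state shown every 10 steps (Δt=0.2):
t=0.200: state=(9.204)
t=0.400: state=(9.804)
t=0.420: state=(9.856)
next step: t=0.440: state=(9.906) — x has crossed 9.88
linear interpolation between t=0.420 (9.85552) and t=0.440 (9.90591) → t≈0.430

t = 0.430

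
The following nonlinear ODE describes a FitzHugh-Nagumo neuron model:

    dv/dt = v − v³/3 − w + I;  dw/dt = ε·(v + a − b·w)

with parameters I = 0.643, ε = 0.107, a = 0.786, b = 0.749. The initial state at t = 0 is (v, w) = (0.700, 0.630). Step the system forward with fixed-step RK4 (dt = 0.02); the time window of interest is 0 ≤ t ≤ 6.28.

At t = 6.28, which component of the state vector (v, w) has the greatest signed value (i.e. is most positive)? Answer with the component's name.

largest component: w

t=0.000: state=(0.700, 0.630)
step 1 (dt=0.02): k1=(0.599, 0.109), k2=(0.601, 0.109), k3=(0.601, 0.109), k4=(0.603, 0.110); state += dt/6·(k1+2k2+2k3+k4)
t=0.020: state=(0.712, 0.632)
t=0.040: state=(0.724, 0.634)
t=0.060: state=(0.736, 0.637)
continuing one RK4 step at a time; state shown every 25 steps (Δt=0.5):
t=0.500: state=(1.012, 0.691)
t=1.000: state=(1.286, 0.766)
t=1.500: state=(1.454, 0.850)
t=2.000: state=(1.520, 0.936)
t=2.500: state=(1.524, 1.020)
t=3.000: state=(1.495, 1.101)
t=3.500: state=(1.450, 1.176)
t=4.000: state=(1.397, 1.246)
t=4.500: state=(1.337, 1.310)
t=5.000: state=(1.271, 1.368)
t=5.500: state=(1.198, 1.420)
t=6.000: state=(1.118, 1.466)
t=6.280: state=(1.068, 1.489)
compare at T: v=1.068, w=1.489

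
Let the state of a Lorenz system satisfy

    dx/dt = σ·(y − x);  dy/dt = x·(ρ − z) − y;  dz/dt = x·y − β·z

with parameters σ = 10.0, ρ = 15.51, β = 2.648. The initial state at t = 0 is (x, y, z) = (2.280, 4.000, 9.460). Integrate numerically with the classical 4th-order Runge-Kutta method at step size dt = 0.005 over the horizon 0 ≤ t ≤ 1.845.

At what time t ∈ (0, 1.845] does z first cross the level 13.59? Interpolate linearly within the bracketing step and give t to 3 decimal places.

t = 0.309

t=0.000: state=(2.280, 4.000, 9.460)
step 1 (dt=0.005): k1=(17.200, 9.794, -15.930), k2=(17.015, 10.122, -15.596), k3=(17.028, 10.117, -15.598), k4=(16.854, 10.443, -15.263); state += dt/6·(k1+2k2+2k3+k4)
t=0.005: state=(2.365, 4.051, 9.382)
t=0.010: state=(2.449, 4.104, 9.307)
t=0.015: state=(2.531, 4.161, 9.236)
continuing one RK4 step at a time; state shown every 20 steps (Δt=0.1):
t=0.100: state=(3.890, 5.583, 8.574)
t=0.200: state=(5.855, 8.094, 9.545)
t=0.300: state=(8.129, 10.171, 13.141)
t=0.305: state=(8.229, 10.212, 13.383)
next step: t=0.310: state=(8.327, 10.244, 13.627) — z has crossed 13.59
linear interpolation between t=0.305 (13.38270) and t=0.310 (13.62729) → t≈0.309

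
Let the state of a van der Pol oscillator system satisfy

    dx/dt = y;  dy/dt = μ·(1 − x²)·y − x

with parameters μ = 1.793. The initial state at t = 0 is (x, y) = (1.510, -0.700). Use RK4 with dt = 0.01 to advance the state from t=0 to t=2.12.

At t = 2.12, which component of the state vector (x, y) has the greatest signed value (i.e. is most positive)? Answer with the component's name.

t=0.000: state=(1.510, -0.700)
step 1 (dt=0.01): k1=(-0.700, 0.097), k2=(-0.700, 0.086), k3=(-0.700, 0.086), k4=(-0.699, 0.075); state += dt/6·(k1+2k2+2k3+k4)
t=0.010: state=(1.503, -0.699)
t=0.020: state=(1.496, -0.698)
t=0.030: state=(1.489, -0.698)
continuing one RK4 step at a time; state shown every 10 steps (Δt=0.1):
t=0.100: state=(1.440, -0.700)
t=0.200: state=(1.369, -0.717)
t=0.300: state=(1.296, -0.749)
t=0.400: state=(1.219, -0.794)
t=0.500: state=(1.137, -0.854)
t=0.600: state=(1.048, -0.933)
t=0.700: state=(0.950, -1.033)
t=0.800: state=(0.840, -1.162)
t=0.900: state=(0.716, -1.327)
t=1.000: state=(0.573, -1.541)
t=1.100: state=(0.406, -1.818)
t=1.200: state=(0.207, -2.170)
t=1.300: state=(-0.031, -2.601)
t=1.400: state=(-0.315, -3.074)
t=1.500: state=(-0.643, -3.475)
t=1.600: state=(-1.000, -3.594)
t=1.700: state=(-1.346, -3.237)
t=1.800: state=(-1.633, -2.457)
t=1.900: state=(-1.834, -1.561)
t=2.000: state=(-1.951, -0.827)
t=2.100: state=(-2.007, -0.335)
t=2.120: state=(-2.013, -0.262)
compare at T: x=-2.013, y=-0.262

largest component: y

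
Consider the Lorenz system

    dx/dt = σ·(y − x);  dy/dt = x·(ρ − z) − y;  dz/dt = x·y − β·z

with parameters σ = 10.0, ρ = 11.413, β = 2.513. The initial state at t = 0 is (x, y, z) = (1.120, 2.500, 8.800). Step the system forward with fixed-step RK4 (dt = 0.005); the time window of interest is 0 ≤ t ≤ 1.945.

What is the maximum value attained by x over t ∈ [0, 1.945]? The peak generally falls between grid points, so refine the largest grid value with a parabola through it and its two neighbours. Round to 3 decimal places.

max x = 7.275

t=0.000: state=(1.120, 2.500, 8.800)
step 1 (dt=0.005): k1=(13.800, 0.427, -19.314), k2=(13.466, 0.571, -19.106), k3=(13.478, 0.568, -19.109), k4=(13.155, 0.713, -18.902); state += dt/6·(k1+2k2+2k3+k4)
t=0.005: state=(1.187, 2.503, 8.704)
t=0.010: state=(1.252, 2.507, 8.611)
t=0.015: state=(1.313, 2.513, 8.519)
continuing one RK4 step at a time; state shown every 20 steps (Δt=0.1):
t=0.100: state=(2.082, 2.822, 7.235)
t=0.200: state=(2.831, 3.655, 6.332)
t=0.300: state=(3.806, 4.949, 6.192)
t=0.400: state=(5.105, 6.523, 7.104)
t=0.500: state=(6.487, 7.710, 9.266)
t=0.600: state=(7.261, 7.456, 11.974)
t=0.700: state=(6.794, 5.737, 13.496)
t=0.800: state=(5.452, 4.006, 13.102)
t=0.900: state=(4.179, 3.157, 11.665)
t=1.000: state=(3.464, 3.049, 10.087)
t=1.100: state=(3.311, 3.399, 8.791)
t=1.200: state=(3.603, 4.084, 7.971)
t=1.300: state=(4.245, 5.033, 7.782)
t=1.400: state=(5.127, 6.064, 8.373)
t=1.500: state=(6.006, 6.757, 9.724)
t=1.600: state=(6.480, 6.620, 11.335)
t=1.700: state=(6.250, 5.681, 12.324)
t=1.800: state=(5.483, 4.606, 12.242)
t=1.900: state=(4.659, 3.949, 11.406)
t=1.945: state=(4.374, 3.823, 10.930)
largest grid value and its neighbours: x(0.610)=7.27352, x(0.615)=7.27476, x(0.620)=7.27257
parabola through these three points peaks at t≈0.614 with x≈7.27480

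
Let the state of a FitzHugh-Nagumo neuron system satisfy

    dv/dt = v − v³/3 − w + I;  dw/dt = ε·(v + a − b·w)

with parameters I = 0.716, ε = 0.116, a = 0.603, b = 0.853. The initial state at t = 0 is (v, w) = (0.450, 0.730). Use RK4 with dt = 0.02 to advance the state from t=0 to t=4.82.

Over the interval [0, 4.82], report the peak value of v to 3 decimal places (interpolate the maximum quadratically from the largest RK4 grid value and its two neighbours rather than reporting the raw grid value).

max v = 1.517

t=0.000: state=(0.450, 0.730)
step 1 (dt=0.02): k1=(0.406, 0.050), k2=(0.408, 0.050), k3=(0.408, 0.050), k4=(0.411, 0.051); state += dt/6·(k1+2k2+2k3+k4)
t=0.020: state=(0.458, 0.731)
t=0.040: state=(0.466, 0.732)
t=0.060: state=(0.475, 0.733)
continuing one RK4 step at a time; state shown every 10 steps (Δt=0.2):
t=0.200: state=(0.537, 0.741)
t=0.400: state=(0.634, 0.754)
t=0.600: state=(0.740, 0.768)
t=0.800: state=(0.854, 0.786)
t=1.000: state=(0.970, 0.805)
t=1.200: state=(1.083, 0.827)
t=1.400: state=(1.187, 0.850)
t=1.600: state=(1.279, 0.876)
t=1.800: state=(1.355, 0.903)
t=2.000: state=(1.415, 0.931)
t=2.200: state=(1.458, 0.960)
t=2.400: state=(1.488, 0.989)
t=2.600: state=(1.506, 1.017)
t=2.800: state=(1.515, 1.046)
t=3.000: state=(1.517, 1.074)
t=3.200: state=(1.514, 1.102)
t=3.400: state=(1.506, 1.129)
t=3.600: state=(1.496, 1.155)
t=3.800: state=(1.483, 1.180)
t=4.000: state=(1.468, 1.205)
t=4.200: state=(1.453, 1.229)
t=4.400: state=(1.436, 1.252)
t=4.600: state=(1.418, 1.274)
t=4.800: state=(1.400, 1.295)
t=4.820: state=(1.398, 1.297)
largest grid value and its neighbours: v(2.940)=1.51704, v(2.960)=1.51708, v(2.980)=1.51706
parabola through these three points peaks at t≈2.964 with v≈1.51708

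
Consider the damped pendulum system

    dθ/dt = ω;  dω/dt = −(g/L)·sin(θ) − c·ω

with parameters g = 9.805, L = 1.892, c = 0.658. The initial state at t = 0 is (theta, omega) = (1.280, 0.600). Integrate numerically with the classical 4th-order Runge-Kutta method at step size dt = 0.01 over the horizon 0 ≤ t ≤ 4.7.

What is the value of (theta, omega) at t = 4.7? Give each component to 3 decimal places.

t=0.000: state=(1.280, 0.600)
step 1 (dt=0.01): k1=(0.600, -5.360), k2=(0.573, -5.346), k3=(0.573, -5.346), k4=(0.547, -5.333); state += dt/6·(k1+2k2+2k3+k4)
t=0.010: state=(1.286, 0.547)
t=0.020: state=(1.291, 0.493)
t=0.030: state=(1.296, 0.440)
continuing one RK4 step at a time; state shown every 20 steps (Δt=0.2):
t=0.200: state=(1.297, -0.411)
t=0.400: state=(1.125, -1.272)
t=0.600: state=(0.802, -1.914)
t=0.800: state=(0.383, -2.216)
t=1.000: state=(-0.056, -2.093)
t=1.200: state=(-0.429, -1.592)
t=1.400: state=(-0.678, -0.874)
t=1.600: state=(-0.776, -0.111)
t=1.800: state=(-0.728, 0.573)
t=2.000: state=(-0.558, 1.089)
t=2.200: state=(-0.308, 1.363)
t=2.400: state=(-0.032, 1.356)
t=2.600: state=(0.217, 1.092)
t=2.800: state=(0.394, 0.657)
t=3.000: state=(0.476, 0.159)
t=3.200: state=(0.460, -0.305)
t=3.400: state=(0.361, -0.659)
t=3.600: state=(0.207, -0.851)
t=3.800: state=(0.033, -0.860)
t=4.000: state=(-0.126, -0.705)
t=4.200: state=(-0.241, -0.435)
t=4.400: state=(-0.297, -0.118)
t=4.600: state=(-0.290, 0.182)
t=4.700: state=(-0.265, 0.308)

(theta, omega) = (-0.265, 0.308)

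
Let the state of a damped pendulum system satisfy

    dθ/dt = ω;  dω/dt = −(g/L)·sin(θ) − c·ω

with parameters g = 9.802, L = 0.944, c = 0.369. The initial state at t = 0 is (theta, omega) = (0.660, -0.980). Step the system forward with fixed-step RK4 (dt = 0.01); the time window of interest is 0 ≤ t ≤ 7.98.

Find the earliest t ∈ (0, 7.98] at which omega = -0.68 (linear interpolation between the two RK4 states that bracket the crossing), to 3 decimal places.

t=0.000: state=(0.660, -0.980)
step 1 (dt=0.01): k1=(-0.980, -6.005), k2=(-1.010, -5.953), k3=(-1.010, -5.952), k4=(-1.040, -5.900); state += dt/6·(k1+2k2+2k3+k4)
t=0.010: state=(0.650, -1.040)
t=0.020: state=(0.639, -1.098)
t=0.030: state=(0.628, -1.155)
continuing one RK4 step at a time; state shown every 50 steps (Δt=0.5):
t=0.500: state=(-0.250, -1.848)
t=0.740: state=(-0.567, -0.692)
next step: t=0.750: state=(-0.574, -0.633) — omega has crossed -0.68
linear interpolation between t=0.740 (-0.69167) and t=0.750 (-0.63313) → t≈0.742

t = 0.742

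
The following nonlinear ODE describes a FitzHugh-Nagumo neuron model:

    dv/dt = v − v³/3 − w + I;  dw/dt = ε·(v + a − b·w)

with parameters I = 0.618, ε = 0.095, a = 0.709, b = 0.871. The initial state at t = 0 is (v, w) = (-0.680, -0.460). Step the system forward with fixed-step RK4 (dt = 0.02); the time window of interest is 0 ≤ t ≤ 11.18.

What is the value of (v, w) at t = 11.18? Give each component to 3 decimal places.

t=0.000: state=(-0.680, -0.460)
step 1 (dt=0.02): k1=(0.503, 0.041), k2=(0.505, 0.041), k3=(0.505, 0.041), k4=(0.507, 0.042); state += dt/6·(k1+2k2+2k3+k4)
t=0.020: state=(-0.670, -0.459)
t=0.040: state=(-0.660, -0.458)
t=0.060: state=(-0.649, -0.457)
continuing one RK4 step at a time; state shown every 25 steps (Δt=0.5):
t=0.500: state=(-0.390, -0.434)
t=1.000: state=(0.032, -0.392)
t=1.500: state=(0.677, -0.327)
t=2.000: state=(1.432, -0.232)
t=2.500: state=(1.861, -0.111)
t=3.000: state=(1.962, 0.016)
t=3.500: state=(1.954, 0.140)
t=4.000: state=(1.920, 0.258)
t=4.500: state=(1.879, 0.368)
t=5.000: state=(1.837, 0.473)
t=5.500: state=(1.795, 0.571)
t=6.000: state=(1.752, 0.664)
t=6.500: state=(1.709, 0.750)
t=7.000: state=(1.665, 0.831)
t=7.500: state=(1.621, 0.907)
t=8.000: state=(1.577, 0.978)
t=8.500: state=(1.532, 1.043)
t=9.000: state=(1.485, 1.104)
t=9.500: state=(1.438, 1.161)
t=10.000: state=(1.389, 1.212)
t=10.500: state=(1.339, 1.260)
t=11.000: state=(1.286, 1.303)
t=11.180: state=(1.267, 1.317)

(v, w) = (1.267, 1.317)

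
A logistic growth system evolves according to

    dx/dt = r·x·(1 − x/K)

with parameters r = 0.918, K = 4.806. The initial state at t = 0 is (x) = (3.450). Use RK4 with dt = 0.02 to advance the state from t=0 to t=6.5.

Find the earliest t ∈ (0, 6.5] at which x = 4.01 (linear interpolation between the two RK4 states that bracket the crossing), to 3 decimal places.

t=0.000: state=(3.450)
step 1 (dt=0.02): k1=(0.894), k2=(0.890), k3=(0.890), k4=(0.886); state += dt/6·(k1+2k2+2k3+k4)
t=0.020: state=(3.468)
t=0.040: state=(3.485)
t=0.060: state=(3.503)
continuing one RK4 step at a time; state shown every 25 steps (Δt=0.5):
t=0.500: state=(3.850)
t=0.740: state=(4.007)
next step: t=0.760: state=(4.020) — x has crossed 4.01
linear interpolation between t=0.740 (4.00748) and t=0.760 (4.01963) → t≈0.744

t = 0.744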